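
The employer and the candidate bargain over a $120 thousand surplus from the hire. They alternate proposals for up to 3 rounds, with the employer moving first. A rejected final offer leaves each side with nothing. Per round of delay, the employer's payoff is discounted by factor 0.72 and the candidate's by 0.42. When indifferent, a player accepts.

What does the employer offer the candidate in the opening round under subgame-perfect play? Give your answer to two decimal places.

14.11

Work backward from the last round.
Round 3 (the employer proposes): the candidate will accept anything ≥ 0, so the employer offers 0 and keeps 120.
Round 2 (the candidate proposes): the employer can get 120 next round, worth 0.72 × 120 = 86.4 now; the candidate offers that and keeps 33.6.
Round 1 (the employer proposes): the candidate can get 33.6 next round, worth 0.42 × 33.6 = 14.112 now. The employer offers 14.112 and keeps 120 − 14.112 = 105.888.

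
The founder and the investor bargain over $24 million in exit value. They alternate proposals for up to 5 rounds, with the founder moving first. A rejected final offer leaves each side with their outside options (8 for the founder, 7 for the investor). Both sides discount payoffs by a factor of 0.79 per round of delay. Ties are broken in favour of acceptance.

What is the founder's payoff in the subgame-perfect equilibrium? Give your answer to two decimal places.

Round 5 (the founder proposes): the investor gets 7 if talks fail, so the founder offers 7 and keeps 17.
Round 4 (the investor proposes): the founder can get 17 next round, worth 0.79 × 17 = 13.43 now; the investor offers that and keeps 10.57.
Round 3 (the founder proposes): the investor can get 10.57 next round, worth 0.79 × 10.57 = 8.3503 now, so the founder offers 8.3503, keeping 15.6497.
Round 2 (the investor proposes): the founder can get 15.6497 next round, worth 0.79 × 15.6497 = 12.363263 now. The investor offers 12.363263 and keeps 24 − 12.363263 = 11.636737.
Round 1 (the founder proposes): the investor can get 11.636737 next round, worth 0.79 × 11.636737 = 9.19302223 now, so the founder offers 9.19302223, keeping 14.80697777.

14.81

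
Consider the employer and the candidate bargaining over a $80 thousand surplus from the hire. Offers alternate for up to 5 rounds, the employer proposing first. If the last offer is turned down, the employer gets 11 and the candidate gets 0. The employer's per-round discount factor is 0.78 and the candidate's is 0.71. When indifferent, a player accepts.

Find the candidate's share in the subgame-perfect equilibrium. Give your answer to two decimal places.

19.42

Round 5 (the employer proposes): rejection yields 0 for the candidate; the employer offers 0 and keeps 80.
Round 4 (the candidate proposes): the employer can get 80 next round, worth 0.78 × 80 = 62.4 now, so the candidate offers 62.4, keeping 17.6.
Round 3 (the employer proposes): the candidate can get 17.6 next round, worth 0.71 × 17.6 = 12.496 now; the employer offers that and keeps 67.504.
Round 2 (the candidate proposes): the employer can get 67.504 next round, worth 0.78 × 67.504 = 52.65312 now; the candidate offers that and keeps 27.34688.
Round 1 (the employer proposes): the candidate can get 27.34688 next round, worth 0.71 × 27.34688 = 19.4162848 now. The employer offers 19.4162848 and keeps 80 − 19.4162848 = 60.5837152.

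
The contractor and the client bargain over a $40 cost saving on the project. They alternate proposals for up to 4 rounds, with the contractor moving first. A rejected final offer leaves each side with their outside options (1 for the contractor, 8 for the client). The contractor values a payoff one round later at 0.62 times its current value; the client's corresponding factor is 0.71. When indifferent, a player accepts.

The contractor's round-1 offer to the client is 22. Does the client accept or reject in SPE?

Work out the client's continuation value if the offer is rejected.
Round 4 (the client proposes): the contractor gets 1 if talks fail, so the client offers 1 and keeps 39.
Round 3 (the contractor proposes): the client can get 39 next round, worth 0.71 × 39 = 27.69 now, so the contractor offers 27.69, keeping 12.31.
Round 2 (the client proposes): the contractor can get 12.31 next round, worth 0.62 × 12.31 = 7.6322 now; the client offers that and keeps 32.3678.
So by rejecting in round 1, the client gets 32.3678 next round, worth 0.71 × 32.3678 = 22.981138 now.
Offer 22 < 22.981138, so the client rejects.

Reject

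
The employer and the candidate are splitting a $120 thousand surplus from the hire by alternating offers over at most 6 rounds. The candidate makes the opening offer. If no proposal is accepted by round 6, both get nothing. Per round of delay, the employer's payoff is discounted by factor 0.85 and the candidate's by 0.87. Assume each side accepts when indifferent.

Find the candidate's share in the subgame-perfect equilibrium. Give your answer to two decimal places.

41.15

Round 6 (the employer proposes): rejection yields 0 for the candidate; the employer offers 0 and keeps 120.
Round 5 (the candidate proposes): the employer can get 120 next round, worth 0.85 × 120 = 102 now. The candidate offers 102 and keeps 120 − 102 = 18.
Round 4 (the employer proposes): the candidate can get 18 next round, worth 0.87 × 18 = 15.66 now; the employer offers that and keeps 104.34.
Round 3 (the candidate proposes): the employer can get 104.34 next round, worth 0.85 × 104.34 = 88.689 now. The candidate offers 88.689 and keeps 120 − 88.689 = 31.311.
Round 2 (the employer proposes): the candidate can get 31.311 next round, worth 0.87 × 31.311 = 27.24057 now. The employer offers 27.24057 and keeps 120 − 27.24057 = 92.75943.
Round 1 (the candidate proposes): the employer can get 92.75943 next round, worth 0.85 × 92.75943 = 78.8455155 now. The candidate offers 78.8455155 and keeps 120 − 78.8455155 = 41.1544845.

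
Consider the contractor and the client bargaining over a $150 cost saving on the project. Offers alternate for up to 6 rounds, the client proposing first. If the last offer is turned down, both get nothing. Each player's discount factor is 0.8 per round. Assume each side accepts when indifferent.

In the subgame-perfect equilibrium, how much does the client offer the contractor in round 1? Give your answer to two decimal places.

Round 6 (the contractor proposes): rejection yields 0 for the client; the contractor offers 0 and keeps 150.
Round 5 (the client proposes): the contractor can get 150 next round, worth 0.8 × 150 = 120 now; the client offers that and keeps 30.
Round 4 (the contractor proposes): the client can get 30 next round, worth 0.8 × 30 = 24 now, so the contractor offers 24, keeping 126.
Round 3 (the client proposes): the contractor can get 126 next round, worth 0.8 × 126 = 100.8 now. The client offers 100.8 and keeps 150 − 100.8 = 49.2.
Round 2 (the contractor proposes): the client can get 49.2 next round, worth 0.8 × 49.2 = 39.36 now; the contractor offers that and keeps 110.64.
Round 1 (the client proposes): the contractor can get 110.64 next round, worth 0.8 × 110.64 = 88.512 now. The client offers 88.512 and keeps 150 − 88.512 = 61.488.

88.51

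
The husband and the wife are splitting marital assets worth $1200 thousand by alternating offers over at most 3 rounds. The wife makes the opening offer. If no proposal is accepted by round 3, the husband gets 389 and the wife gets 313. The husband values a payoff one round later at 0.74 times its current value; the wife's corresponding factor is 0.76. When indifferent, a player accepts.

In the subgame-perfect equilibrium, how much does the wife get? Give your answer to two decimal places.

768.11

Round 3 (the wife proposes): the husband gets 389 if talks fail, so the wife offers 389 and keeps 811.
Round 2 (the husband proposes): the wife can get 811 next round, worth 0.76 × 811 = 616.36 now. The husband offers 616.36 and keeps 1200 − 616.36 = 583.64.
Round 1 (the wife proposes): the husband can get 583.64 next round, worth 0.74 × 583.64 = 431.8936 now. The wife offers 431.8936 and keeps 1200 − 431.8936 = 768.1064.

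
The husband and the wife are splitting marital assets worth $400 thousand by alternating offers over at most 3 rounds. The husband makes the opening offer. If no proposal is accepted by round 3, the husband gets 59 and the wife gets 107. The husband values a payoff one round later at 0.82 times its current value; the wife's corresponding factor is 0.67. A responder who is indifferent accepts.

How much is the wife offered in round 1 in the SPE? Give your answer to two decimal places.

Round 3 (the husband proposes): the wife gets 107 if talks fail, so the husband offers 107 and keeps 293.
Round 2 (the wife proposes): the husband can get 293 next round, worth 0.82 × 293 = 240.26 now, so the wife offers 240.26, keeping 159.74.
Round 1 (the husband proposes): the wife can get 159.74 next round, worth 0.67 × 159.74 = 107.0258 now. The husband offers 107.0258 and keeps 400 − 107.0258 = 292.9742.

107.03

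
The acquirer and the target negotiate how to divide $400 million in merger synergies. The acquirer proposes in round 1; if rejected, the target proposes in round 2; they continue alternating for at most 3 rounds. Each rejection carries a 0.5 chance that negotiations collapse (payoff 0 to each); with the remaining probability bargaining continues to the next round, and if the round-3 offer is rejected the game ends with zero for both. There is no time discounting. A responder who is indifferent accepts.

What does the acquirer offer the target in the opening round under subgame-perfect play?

100

Round 3 (the acquirer proposes): the target will accept anything ≥ 0, so the acquirer offers 0 and keeps 400.
Round 2 (the target proposes): rejecting gives the acquirer an expected 0.5 × 400 = 200, so the target offers 200, keeping 200.
Round 1 (the acquirer proposes): rejecting gives the target an expected 0.5 × 200 = 100. The acquirer offers 100 and keeps 400 − 100 = 300.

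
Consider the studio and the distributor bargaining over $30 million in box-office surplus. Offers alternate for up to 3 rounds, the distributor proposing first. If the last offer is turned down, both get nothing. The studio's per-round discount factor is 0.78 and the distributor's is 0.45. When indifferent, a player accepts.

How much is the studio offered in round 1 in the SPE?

12.87

By backward induction:
Round 3 (the distributor proposes): rejection yields 0 for the studio; the distributor offers 0 and keeps 30.
Round 2 (the studio proposes): the distributor can get 30 next round, worth 0.45 × 30 = 13.5 now. The studio offers 13.5 and keeps 30 − 13.5 = 16.5.
Round 1 (the distributor proposes): the studio can get 16.5 next round, worth 0.78 × 16.5 = 12.87 now, so the distributor offers 12.87, keeping 17.13.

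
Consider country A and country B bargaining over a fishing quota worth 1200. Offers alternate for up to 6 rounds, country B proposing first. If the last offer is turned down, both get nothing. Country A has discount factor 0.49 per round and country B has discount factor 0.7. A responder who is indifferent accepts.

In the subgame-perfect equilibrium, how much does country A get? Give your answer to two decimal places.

306.08

Round 6 (country A proposes): country B will accept anything ≥ 0, so country A offers 0 and keeps 1200.
Round 5 (country B proposes): country A can get 1200 next round, worth 0.49 × 1200 = 588 now, so country B offers 588, keeping 612.
Round 4 (country A proposes): country B can get 612 next round, worth 0.7 × 612 = 428.4 now. Country A offers 428.4 and keeps 1200 − 428.4 = 771.6.
Round 3 (country B proposes): country A can get 771.6 next round, worth 0.49 × 771.6 = 378.084 now; country B offers that and keeps 821.916.
Round 2 (country A proposes): country B can get 821.916 next round, worth 0.7 × 821.916 = 575.3412 now, so country A offers 575.3412, keeping 624.6588.
Round 1 (country B proposes): country A can get 624.6588 next round, worth 0.49 × 624.6588 = 306.082812 now, so country B offers 306.082812, keeping 893.917188.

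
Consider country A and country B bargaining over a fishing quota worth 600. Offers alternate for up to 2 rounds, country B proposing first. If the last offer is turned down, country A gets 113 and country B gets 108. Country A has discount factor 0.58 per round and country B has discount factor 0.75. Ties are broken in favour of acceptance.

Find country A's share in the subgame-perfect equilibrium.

Round 2 (country A proposes): country B gets 108 if talks fail, so country A offers 108 and keeps 492.
Round 1 (country B proposes): country A can get 492 next round, worth 0.58 × 492 = 285.36 now, so country B offers 285.36, keeping 314.64.

285.36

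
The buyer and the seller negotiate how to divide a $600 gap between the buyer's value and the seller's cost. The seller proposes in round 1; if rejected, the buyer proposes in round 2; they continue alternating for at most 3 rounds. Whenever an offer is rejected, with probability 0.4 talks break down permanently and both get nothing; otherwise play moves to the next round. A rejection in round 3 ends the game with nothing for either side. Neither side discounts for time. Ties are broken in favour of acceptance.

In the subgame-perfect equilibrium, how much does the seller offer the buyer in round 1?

144

Round 3 (the seller proposes): the buyer will accept anything ≥ 0, so the seller offers 0 and keeps 600.
Round 2 (the buyer proposes): rejecting gives the seller an expected 0.6 × 600 = 360; the buyer offers that and keeps 240.
Round 1 (the seller proposes): rejecting gives the buyer an expected 0.6 × 240 = 144, so the seller offers 144, keeping 456.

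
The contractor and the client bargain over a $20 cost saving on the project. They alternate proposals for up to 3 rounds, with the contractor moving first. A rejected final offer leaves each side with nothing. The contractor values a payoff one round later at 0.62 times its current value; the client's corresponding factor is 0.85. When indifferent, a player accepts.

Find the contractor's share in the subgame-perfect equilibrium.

Solve by backward induction from round 3.
Round 3 (the contractor proposes): rejection yields 0 for the client; the contractor offers 0 and keeps 20.
Round 2 (the client proposes): the contractor can get 20 next round, worth 0.62 × 20 = 12.4 now; the client offers that and keeps 7.6.
Round 1 (the contractor proposes): the client can get 7.6 next round, worth 0.85 × 7.6 = 6.46 now, so the contractor offers 6.46, keeping 13.54.

13.54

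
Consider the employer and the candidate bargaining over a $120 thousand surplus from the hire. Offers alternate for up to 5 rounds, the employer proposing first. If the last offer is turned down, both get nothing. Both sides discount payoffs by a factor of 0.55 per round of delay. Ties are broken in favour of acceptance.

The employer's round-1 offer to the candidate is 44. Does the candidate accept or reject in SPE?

Round 5 (the employer proposes): the candidate will accept anything ≥ 0, so the employer offers 0 and keeps 120.
Round 4 (the candidate proposes): the employer can get 120 next round, worth 0.55 × 120 = 66 now, so the candidate offers 66, keeping 54.
Round 3 (the employer proposes): the candidate can get 54 next round, worth 0.55 × 54 = 29.7 now. The employer offers 29.7 and keeps 120 − 29.7 = 90.3.
Round 2 (the candidate proposes): the employer can get 90.3 next round, worth 0.55 × 90.3 = 49.665 now, so the candidate offers 49.665, keeping 70.335.
So by rejecting in round 1, the candidate gets 70.335 next round, worth 0.55 × 70.335 = 38.68425 now.
Offer 44 ≥ 38.68425, so the candidate accepts.

Accept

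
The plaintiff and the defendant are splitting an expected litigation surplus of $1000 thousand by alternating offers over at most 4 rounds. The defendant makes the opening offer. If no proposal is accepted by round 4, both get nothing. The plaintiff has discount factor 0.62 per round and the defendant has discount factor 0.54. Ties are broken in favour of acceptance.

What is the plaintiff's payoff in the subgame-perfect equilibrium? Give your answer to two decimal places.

492.78

Round 4 (the plaintiff proposes): the defendant will accept anything ≥ 0, so the plaintiff offers 0 and keeps 1000.
Round 3 (the defendant proposes): the plaintiff can get 1000 next round, worth 0.62 × 1000 = 620 now. The defendant offers 620 and keeps 1000 − 620 = 380.
Round 2 (the plaintiff proposes): the defendant can get 380 next round, worth 0.54 × 380 = 205.2 now; the plaintiff offers that and keeps 794.8.
Round 1 (the defendant proposes): the plaintiff can get 794.8 next round, worth 0.62 × 794.8 = 492.776 now; the defendant offers that and keeps 507.224.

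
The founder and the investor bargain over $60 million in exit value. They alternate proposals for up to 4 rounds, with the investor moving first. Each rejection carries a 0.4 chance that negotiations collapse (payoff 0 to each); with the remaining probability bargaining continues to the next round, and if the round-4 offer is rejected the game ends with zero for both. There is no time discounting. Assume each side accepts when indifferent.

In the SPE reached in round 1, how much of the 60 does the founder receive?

By backward induction:
Round 4 (the founder proposes): the investor will accept anything ≥ 0, so the founder offers 0 and keeps 60.
Round 3 (the investor proposes): rejecting gives the founder an expected 0.6 × 60 = 36. The investor offers 36 and keeps 60 − 36 = 24.
Round 2 (the founder proposes): rejecting gives the investor an expected 0.6 × 24 = 14.4, so the founder offers 14.4, keeping 45.6.
Round 1 (the investor proposes): rejecting gives the founder an expected 0.6 × 45.6 = 27.36, so the investor offers 27.36, keeping 32.64.

27.36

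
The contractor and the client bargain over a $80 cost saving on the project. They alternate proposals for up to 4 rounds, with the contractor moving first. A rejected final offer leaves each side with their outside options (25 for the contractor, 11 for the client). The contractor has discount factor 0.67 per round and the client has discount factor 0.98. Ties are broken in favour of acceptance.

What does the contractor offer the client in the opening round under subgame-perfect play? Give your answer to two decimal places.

61.26

Work backward from the last round.
Round 4 (the client proposes): the contractor gets 25 if talks fail, so the client offers 25 and keeps 55.
Round 3 (the contractor proposes): the client can get 55 next round, worth 0.98 × 55 = 53.9 now, so the contractor offers 53.9, keeping 26.1.
Round 2 (the client proposes): the contractor can get 26.1 next round, worth 0.67 × 26.1 = 17.487 now; the client offers that and keeps 62.513.
Round 1 (the contractor proposes): the client can get 62.513 next round, worth 0.98 × 62.513 = 61.26274 now; the contractor offers that and keeps 18.73726.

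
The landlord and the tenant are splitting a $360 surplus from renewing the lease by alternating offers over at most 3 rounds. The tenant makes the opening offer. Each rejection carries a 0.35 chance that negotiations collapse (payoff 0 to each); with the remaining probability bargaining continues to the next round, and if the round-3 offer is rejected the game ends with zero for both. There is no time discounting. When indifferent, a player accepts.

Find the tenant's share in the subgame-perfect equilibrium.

278.1

Round 3 (the tenant proposes): the landlord will accept anything ≥ 0, so the tenant offers 0 and keeps 360.
Round 2 (the landlord proposes): rejecting gives the tenant an expected 0.65 × 360 = 234, so the landlord offers 234, keeping 126.
Round 1 (the tenant proposes): rejecting gives the landlord an expected 0.65 × 126 = 81.9. The tenant offers 81.9 and keeps 360 − 81.9 = 278.1.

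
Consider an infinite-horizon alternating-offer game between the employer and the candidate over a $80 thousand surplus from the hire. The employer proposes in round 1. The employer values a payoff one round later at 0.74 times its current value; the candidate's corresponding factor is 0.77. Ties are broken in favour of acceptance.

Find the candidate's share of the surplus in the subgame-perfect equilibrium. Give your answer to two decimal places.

37.23

In a stationary SPE each proposer offers the other exactly their discounted continuation value.
If the employer keeps x when proposing and the candidate keeps y when proposing, then x = 80 − 0.77y and y = 80 − 0.74x.
Solving: x = 80(1 − 0.77) / (1 − 0.74·0.77) = 18.4 / 0.4302 ≈ 42.7708.
The candidate gets 80 − 42.7708 ≈ 37.2292.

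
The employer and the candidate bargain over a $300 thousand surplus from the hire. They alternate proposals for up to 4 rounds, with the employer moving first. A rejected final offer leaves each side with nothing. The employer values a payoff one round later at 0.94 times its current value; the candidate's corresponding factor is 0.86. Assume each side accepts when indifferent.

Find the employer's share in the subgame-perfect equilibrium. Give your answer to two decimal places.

75.95

Round 4 (the candidate proposes): the employer will accept anything ≥ 0, so the candidate offers 0 and keeps 300.
Round 3 (the employer proposes): the candidate can get 300 next round, worth 0.86 × 300 = 258 now, so the employer offers 258, keeping 42.
Round 2 (the candidate proposes): the employer can get 42 next round, worth 0.94 × 42 = 39.48 now; the candidate offers that and keeps 260.52.
Round 1 (the employer proposes): the candidate can get 260.52 next round, worth 0.86 × 260.52 = 224.0472 now, so the employer offers 224.0472, keeping 75.9528.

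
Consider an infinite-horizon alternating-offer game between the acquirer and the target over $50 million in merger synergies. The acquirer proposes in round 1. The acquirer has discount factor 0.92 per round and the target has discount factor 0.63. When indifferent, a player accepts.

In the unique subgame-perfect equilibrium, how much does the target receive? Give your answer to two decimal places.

5.99

Let x be the acquirer's share when the acquirer proposes and y be the target's share when the target proposes.
The target accepts iff offered ≥ 0.63·y, so x = 50 − 0.63y. Symmetrically y = 50 − 0.92x.
Substituting: x = 50 − 0.63(50 − 0.92x), giving x(1 − 0.92·0.63) = 50(1 − 0.63).
So x = 50 × 0.37 / 0.4204 ≈ 44.0057, and the target receives 50 − x ≈ 5.9943.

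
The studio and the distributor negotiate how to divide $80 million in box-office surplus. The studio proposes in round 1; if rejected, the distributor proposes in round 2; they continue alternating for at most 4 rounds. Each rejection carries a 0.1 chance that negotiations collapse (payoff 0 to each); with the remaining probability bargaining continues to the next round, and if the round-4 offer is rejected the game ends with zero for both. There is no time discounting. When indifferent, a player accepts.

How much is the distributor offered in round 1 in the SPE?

65.52

By backward induction:
Round 4 (the distributor proposes): rejection yields 0 for the studio; the distributor offers 0 and keeps 80.
Round 3 (the studio proposes): rejecting gives the distributor an expected 0.9 × 80 = 72. The studio offers 72 and keeps 80 − 72 = 8.
Round 2 (the distributor proposes): rejecting gives the studio an expected 0.9 × 8 = 7.2, so the distributor offers 7.2, keeping 72.8.
Round 1 (the studio proposes): rejecting gives the distributor an expected 0.9 × 72.8 = 65.52. The studio offers 65.52 and keeps 80 − 65.52 = 14.48.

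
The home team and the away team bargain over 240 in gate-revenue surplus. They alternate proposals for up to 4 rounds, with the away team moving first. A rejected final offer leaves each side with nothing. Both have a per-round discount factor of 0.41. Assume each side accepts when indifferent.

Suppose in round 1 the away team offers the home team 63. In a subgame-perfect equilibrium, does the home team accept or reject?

Reject

Round 4 (the home team proposes): rejection yields 0 for the away team; the home team offers 0 and keeps 240.
Round 3 (the away team proposes): the home team can get 240 next round, worth 0.41 × 240 = 98.4 now; the away team offers that and keeps 141.6.
Round 2 (the home team proposes): the away team can get 141.6 next round, worth 0.41 × 141.6 = 58.056 now. The home team offers 58.056 and keeps 240 − 58.056 = 181.944.
So by rejecting in round 1, the home team gets 181.944 next round, worth 0.41 × 181.944 = 74.59704 now.
Offer 63 < 74.59704, so the home team rejects.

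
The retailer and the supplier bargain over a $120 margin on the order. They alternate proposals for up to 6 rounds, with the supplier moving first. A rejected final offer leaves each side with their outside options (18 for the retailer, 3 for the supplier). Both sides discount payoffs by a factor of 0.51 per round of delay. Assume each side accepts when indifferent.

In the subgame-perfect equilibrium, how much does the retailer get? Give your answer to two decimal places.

Work backward from the last round.
Round 6 (the retailer proposes): the supplier gets 3 if talks fail, so the retailer offers 3 and keeps 117.
Round 5 (the supplier proposes): the retailer can get 117 next round, worth 0.51 × 117 = 59.67 now; the supplier offers that and keeps 60.33.
Round 4 (the retailer proposes): the supplier can get 60.33 next round, worth 0.51 × 60.33 = 30.7683 now; the retailer offers that and keeps 89.2317.
Round 3 (the supplier proposes): the retailer can get 89.2317 next round, worth 0.51 × 89.2317 = 45.508167 now; the supplier offers that and keeps 74.491833.
Round 2 (the retailer proposes): the supplier can get 74.491833 next round, worth 0.51 × 74.491833 = 37.99083483 now; the retailer offers that and keeps 82.00916517.
Round 1 (the supplier proposes): the retailer can get 82.00916517 next round, worth 0.51 × 82.00916517 = 41.8246742367 now, so the supplier offers 41.8246742367, keeping 78.1753257633.

41.82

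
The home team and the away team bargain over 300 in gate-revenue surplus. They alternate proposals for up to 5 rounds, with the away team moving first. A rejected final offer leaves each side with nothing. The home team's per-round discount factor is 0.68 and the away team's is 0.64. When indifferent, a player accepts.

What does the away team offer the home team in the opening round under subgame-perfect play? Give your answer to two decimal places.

Round 5 (the away team proposes): rejection yields 0 for the home team; the away team offers 0 and keeps 300.
Round 4 (the home team proposes): the away team can get 300 next round, worth 0.64 × 300 = 192 now, so the home team offers 192, keeping 108.
Round 3 (the away team proposes): the home team can get 108 next round, worth 0.68 × 108 = 73.44 now; the away team offers that and keeps 226.56.
Round 2 (the home team proposes): the away team can get 226.56 next round, worth 0.64 × 226.56 = 144.9984 now. The home team offers 144.9984 and keeps 300 − 144.9984 = 155.0016.
Round 1 (the away team proposes): the home team can get 155.0016 next round, worth 0.68 × 155.0016 = 105.401088 now. The away team offers 105.401088 and keeps 300 − 105.401088 = 194.598912.

105.40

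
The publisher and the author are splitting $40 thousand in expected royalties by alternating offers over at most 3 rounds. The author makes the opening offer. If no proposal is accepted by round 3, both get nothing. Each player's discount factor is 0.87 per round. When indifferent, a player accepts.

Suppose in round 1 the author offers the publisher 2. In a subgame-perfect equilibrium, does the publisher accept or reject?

Round 3 (the author proposes): the publisher will accept anything ≥ 0, so the author offers 0 and keeps 40.
Round 2 (the publisher proposes): the author can get 40 next round, worth 0.87 × 40 = 34.8 now, so the publisher offers 34.8, keeping 5.2.
So by rejecting in round 1, the publisher gets 5.2 next round, worth 0.87 × 5.2 = 4.524 now.
Offer 2 < 4.524, so the publisher rejects.

Reject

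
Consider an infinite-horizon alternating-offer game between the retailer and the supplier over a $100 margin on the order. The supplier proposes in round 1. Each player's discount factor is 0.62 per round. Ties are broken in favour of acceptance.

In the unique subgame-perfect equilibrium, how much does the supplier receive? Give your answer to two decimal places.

Let x be the supplier's share when the supplier proposes and y be the retailer's share when the retailer proposes.
The retailer accepts iff offered ≥ 0.62·y, so x = 100 − 0.62y. Symmetrically y = 100 − 0.62x.
Substituting: x = 100 − 0.62(100 − 0.62x), giving x(1 − 0.62·0.62) = 100(1 − 0.62).
So x = 100 × 0.38 / 0.6156 ≈ 61.7284, and the retailer receives 100 − x ≈ 38.2716.

61.73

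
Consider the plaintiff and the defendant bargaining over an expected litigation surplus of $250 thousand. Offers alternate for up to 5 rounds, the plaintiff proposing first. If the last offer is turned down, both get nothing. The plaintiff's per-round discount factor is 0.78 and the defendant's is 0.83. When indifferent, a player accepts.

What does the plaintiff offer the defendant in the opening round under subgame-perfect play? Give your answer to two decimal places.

75.20

Work backward from the last round.
Round 5 (the plaintiff proposes): rejection yields 0 for the defendant; the plaintiff offers 0 and keeps 250.
Round 4 (the defendant proposes): the plaintiff can get 250 next round, worth 0.78 × 250 = 195 now. The defendant offers 195 and keeps 250 − 195 = 55.
Round 3 (the plaintiff proposes): the defendant can get 55 next round, worth 0.83 × 55 = 45.65 now. The plaintiff offers 45.65 and keeps 250 − 45.65 = 204.35.
Round 2 (the defendant proposes): the plaintiff can get 204.35 next round, worth 0.78 × 204.35 = 159.393 now. The defendant offers 159.393 and keeps 250 − 159.393 = 90.607.
Round 1 (the plaintiff proposes): the defendant can get 90.607 next round, worth 0.83 × 90.607 = 75.20381 now. The plaintiff offers 75.20381 and keeps 250 − 75.20381 = 174.79619.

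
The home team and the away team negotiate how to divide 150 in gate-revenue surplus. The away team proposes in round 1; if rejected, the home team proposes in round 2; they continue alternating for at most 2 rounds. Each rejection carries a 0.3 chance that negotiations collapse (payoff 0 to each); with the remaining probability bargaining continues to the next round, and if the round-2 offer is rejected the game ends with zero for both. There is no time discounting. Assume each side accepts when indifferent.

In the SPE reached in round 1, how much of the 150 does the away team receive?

By backward induction:
Round 2 (the home team proposes): the away team will accept anything ≥ 0, so the home team offers 0 and keeps 150.
Round 1 (the away team proposes): rejecting gives the home team an expected 0.7 × 150 = 105, so the away team offers 105, keeping 45.

45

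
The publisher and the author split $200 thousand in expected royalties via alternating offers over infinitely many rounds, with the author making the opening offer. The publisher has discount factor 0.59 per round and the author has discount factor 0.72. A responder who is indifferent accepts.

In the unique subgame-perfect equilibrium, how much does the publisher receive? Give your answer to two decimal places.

When the author proposes, the publisher accepts any offer worth at least 0.59 times what the publisher would get by proposing next round; and vice versa.
This gives x = 200 − 0.59y and y = 200 − 0.72x, where x and y are each side's share when it proposes.
Hence (1 − 0.59·0.72)x = 200(1 − 0.59), i.e. 0.5752·x = 82.
x ≈ 142.5591; the publisher's share is 200 − x ≈ 57.4409.

57.44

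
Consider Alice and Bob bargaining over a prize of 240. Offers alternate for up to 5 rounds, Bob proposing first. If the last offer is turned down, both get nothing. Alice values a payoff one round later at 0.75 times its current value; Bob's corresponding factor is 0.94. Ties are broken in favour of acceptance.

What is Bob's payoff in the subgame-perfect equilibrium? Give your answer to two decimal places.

Round 5 (Bob proposes): rejection yields 0 for Alice; Bob offers 0 and keeps 240.
Round 4 (Alice proposes): Bob can get 240 next round, worth 0.94 × 240 = 225.6 now, so Alice offers 225.6, keeping 14.4.
Round 3 (Bob proposes): Alice can get 14.4 next round, worth 0.75 × 14.4 = 10.8 now, so Bob offers 10.8, keeping 229.2.
Round 2 (Alice proposes): Bob can get 229.2 next round, worth 0.94 × 229.2 = 215.448 now, so Alice offers 215.448, keeping 24.552.
Round 1 (Bob proposes): Alice can get 24.552 next round, worth 0.75 × 24.552 = 18.414 now; Bob offers that and keeps 221.586.

221.59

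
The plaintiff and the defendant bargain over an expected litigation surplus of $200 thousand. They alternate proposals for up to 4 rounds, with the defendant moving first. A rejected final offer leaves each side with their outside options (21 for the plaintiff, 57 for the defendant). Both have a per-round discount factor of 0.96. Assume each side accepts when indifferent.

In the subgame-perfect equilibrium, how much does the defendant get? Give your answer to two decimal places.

65.80

Work backward from the last round.
Round 4 (the plaintiff proposes): the defendant gets 57 if talks fail, so the plaintiff offers 57 and keeps 143.
Round 3 (the defendant proposes): the plaintiff can get 143 next round, worth 0.96 × 143 = 137.28 now. The defendant offers 137.28 and keeps 200 − 137.28 = 62.72.
Round 2 (the plaintiff proposes): the defendant can get 62.72 next round, worth 0.96 × 62.72 = 60.2112 now, so the plaintiff offers 60.2112, keeping 139.7888.
Round 1 (the defendant proposes): the plaintiff can get 139.7888 next round, worth 0.96 × 139.7888 = 134.197248 now; the defendant offers that and keeps 65.802752.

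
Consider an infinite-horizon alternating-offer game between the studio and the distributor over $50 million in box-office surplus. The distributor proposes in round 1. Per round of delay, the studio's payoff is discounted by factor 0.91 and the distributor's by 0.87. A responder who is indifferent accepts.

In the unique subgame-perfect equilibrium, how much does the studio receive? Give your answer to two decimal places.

Let x be the distributor's share when the distributor proposes and y be the studio's share when the studio proposes.
The studio accepts iff offered ≥ 0.91·y, so x = 50 − 0.91y. Symmetrically y = 50 − 0.87x.
Substituting: x = 50 − 0.91(50 − 0.87x), giving x(1 − 0.87·0.91) = 50(1 − 0.91).
So x = 50 × 0.09 / 0.2083 ≈ 21.6035, and the studio receives 50 − x ≈ 28.3965.

28.40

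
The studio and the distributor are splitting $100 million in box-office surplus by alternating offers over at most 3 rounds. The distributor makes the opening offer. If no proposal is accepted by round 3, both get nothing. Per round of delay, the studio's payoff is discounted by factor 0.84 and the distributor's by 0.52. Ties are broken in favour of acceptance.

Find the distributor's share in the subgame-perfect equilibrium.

59.68

Round 3 (the distributor proposes): the studio will accept anything ≥ 0, so the distributor offers 0 and keeps 100.
Round 2 (the studio proposes): the distributor can get 100 next round, worth 0.52 × 100 = 52 now, so the studio offers 52, keeping 48.
Round 1 (the distributor proposes): the studio can get 48 next round, worth 0.84 × 48 = 40.32 now, so the distributor offers 40.32, keeping 59.68.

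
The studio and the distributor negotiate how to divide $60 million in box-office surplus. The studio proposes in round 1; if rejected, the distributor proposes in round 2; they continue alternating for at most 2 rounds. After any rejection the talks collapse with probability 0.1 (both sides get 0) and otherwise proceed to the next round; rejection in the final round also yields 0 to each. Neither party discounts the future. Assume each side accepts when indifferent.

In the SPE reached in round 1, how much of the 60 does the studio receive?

6

Round 2 (the distributor proposes): the studio will accept anything ≥ 0, so the distributor offers 0 and keeps 60.
Round 1 (the studio proposes): rejecting gives the distributor an expected 0.9 × 60 = 54. The studio offers 54 and keeps 60 − 54 = 6.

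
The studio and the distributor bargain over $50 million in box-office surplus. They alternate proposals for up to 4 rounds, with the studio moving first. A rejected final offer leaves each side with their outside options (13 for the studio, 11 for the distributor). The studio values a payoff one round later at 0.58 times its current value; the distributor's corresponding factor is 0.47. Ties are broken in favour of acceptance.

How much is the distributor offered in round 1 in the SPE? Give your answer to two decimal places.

14.61

Work backward from the last round.
Round 4 (the distributor proposes): the studio gets 13 if talks fail, so the distributor offers 13 and keeps 37.
Round 3 (the studio proposes): the distributor can get 37 next round, worth 0.47 × 37 = 17.39 now. The studio offers 17.39 and keeps 50 − 17.39 = 32.61.
Round 2 (the distributor proposes): the studio can get 32.61 next round, worth 0.58 × 32.61 = 18.9138 now. The distributor offers 18.9138 and keeps 50 − 18.9138 = 31.0862.
Round 1 (the studio proposes): the distributor can get 31.0862 next round, worth 0.47 × 31.0862 = 14.610514 now, so the studio offers 14.610514, keeping 35.389486.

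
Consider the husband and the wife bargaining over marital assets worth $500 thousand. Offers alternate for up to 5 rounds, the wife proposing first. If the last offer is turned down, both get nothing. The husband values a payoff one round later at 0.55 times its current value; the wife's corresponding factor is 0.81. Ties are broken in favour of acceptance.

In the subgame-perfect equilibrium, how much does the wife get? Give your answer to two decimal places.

424.47

Round 5 (the wife proposes): rejection yields 0 for the husband; the wife offers 0 and keeps 500.
Round 4 (the husband proposes): the wife can get 500 next round, worth 0.81 × 500 = 405 now; the husband offers that and keeps 95.
Round 3 (the wife proposes): the husband can get 95 next round, worth 0.55 × 95 = 52.25 now. The wife offers 52.25 and keeps 500 − 52.25 = 447.75.
Round 2 (the husband proposes): the wife can get 447.75 next round, worth 0.81 × 447.75 = 362.6775 now. The husband offers 362.6775 and keeps 500 − 362.6775 = 137.3225.
Round 1 (the wife proposes): the husband can get 137.3225 next round, worth 0.55 × 137.3225 = 75.527375 now. The wife offers 75.527375 and keeps 500 − 75.527375 = 424.472625.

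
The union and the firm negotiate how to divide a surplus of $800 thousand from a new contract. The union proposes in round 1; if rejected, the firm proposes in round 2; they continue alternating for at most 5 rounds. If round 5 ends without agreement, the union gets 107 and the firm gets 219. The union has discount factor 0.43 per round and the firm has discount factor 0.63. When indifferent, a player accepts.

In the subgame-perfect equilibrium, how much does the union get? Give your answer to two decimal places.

418.82

Work backward from the last round.
Round 5 (the union proposes): the firm gets 219 if talks fail, so the union offers 219 and keeps 581.
Round 4 (the firm proposes): the union can get 581 next round, worth 0.43 × 581 = 249.83 now. The firm offers 249.83 and keeps 800 − 249.83 = 550.17.
Round 3 (the union proposes): the firm can get 550.17 next round, worth 0.63 × 550.17 = 346.6071 now, so the union offers 346.6071, keeping 453.3929.
Round 2 (the firm proposes): the union can get 453.3929 next round, worth 0.43 × 453.3929 = 194.958947 now. The firm offers 194.958947 and keeps 800 − 194.958947 = 605.041053.
Round 1 (the union proposes): the firm can get 605.041053 next round, worth 0.63 × 605.041053 = 381.17586339 now; the union offers that and keeps 418.82413661.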